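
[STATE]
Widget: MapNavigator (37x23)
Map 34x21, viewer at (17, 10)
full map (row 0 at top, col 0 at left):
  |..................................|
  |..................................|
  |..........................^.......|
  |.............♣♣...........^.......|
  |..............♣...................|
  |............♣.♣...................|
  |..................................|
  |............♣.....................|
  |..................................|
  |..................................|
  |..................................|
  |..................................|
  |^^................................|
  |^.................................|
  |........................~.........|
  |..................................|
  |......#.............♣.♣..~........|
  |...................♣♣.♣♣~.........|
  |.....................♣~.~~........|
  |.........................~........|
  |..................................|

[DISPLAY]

                                     
 ..................................  
 ..................................  
 ..........................^.......  
 .............♣♣...........^.......  
 ..............♣...................  
 ............♣.♣...................  
 ..................................  
 ............♣.....................  
 ..................................  
 ..................................  
 .................@................  
 ..................................  
 ^^................................  
 ^.................................  
 ........................~.........  
 ..................................  
 ......#.............♣.♣..~........  
 ...................♣♣.♣♣~.........  
 .....................♣~.~~........  
 .........................~........  
 ..................................  
                                     


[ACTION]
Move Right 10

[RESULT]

                                     
.........................            
.........................            
.................^.......            
....♣♣...........^.......            
.....♣...................            
...♣.♣...................            
.........................            
...♣.....................            
.........................            
.........................            
..................@......            
.........................            
.........................            
.........................            
...............~.........            
.........................            
...........♣.♣..~........            
..........♣♣.♣♣~.........            
............♣~.~~........            
................~........            
.........................            
                                     


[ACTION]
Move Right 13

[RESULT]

                                     
...................                  
...................                  
...........^.......                  
...........^.......                  
...................                  
...................                  
...................                  
...................                  
...................                  
...................                  
..................@                  
...................                  
...................                  
...................                  
.........~.........                  
...................                  
.....♣.♣..~........                  
....♣♣.♣♣~.........                  
......♣~.~~........                  
..........~........                  
...................                  
                                     


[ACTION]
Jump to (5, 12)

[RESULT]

             ........................
             ........................
             .............♣♣.........
             ..............♣.........
             ............♣.♣.........
             ........................
             ............♣...........
             ........................
             ........................
             ........................
             ........................
             ^^...@..................
             ^.......................
             ........................
             ........................
             ......#.............♣.♣.
             ...................♣♣.♣♣
             .....................♣~.
             ........................
             ........................
                                     
                                     
                                     


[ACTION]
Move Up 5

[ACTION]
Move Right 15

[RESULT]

                                     
                                     
                                     
                                     
................................     
................................     
........................^.......     
...........♣♣...........^.......     
............♣...................     
..........♣.♣...................     
................................     
..........♣.......@.............     
................................     
................................     
................................     
................................     
................................     
................................     
......................~.........     
................................     
....#.............♣.♣..~........     
.................♣♣.♣♣~.........     
...................♣~.~~........     


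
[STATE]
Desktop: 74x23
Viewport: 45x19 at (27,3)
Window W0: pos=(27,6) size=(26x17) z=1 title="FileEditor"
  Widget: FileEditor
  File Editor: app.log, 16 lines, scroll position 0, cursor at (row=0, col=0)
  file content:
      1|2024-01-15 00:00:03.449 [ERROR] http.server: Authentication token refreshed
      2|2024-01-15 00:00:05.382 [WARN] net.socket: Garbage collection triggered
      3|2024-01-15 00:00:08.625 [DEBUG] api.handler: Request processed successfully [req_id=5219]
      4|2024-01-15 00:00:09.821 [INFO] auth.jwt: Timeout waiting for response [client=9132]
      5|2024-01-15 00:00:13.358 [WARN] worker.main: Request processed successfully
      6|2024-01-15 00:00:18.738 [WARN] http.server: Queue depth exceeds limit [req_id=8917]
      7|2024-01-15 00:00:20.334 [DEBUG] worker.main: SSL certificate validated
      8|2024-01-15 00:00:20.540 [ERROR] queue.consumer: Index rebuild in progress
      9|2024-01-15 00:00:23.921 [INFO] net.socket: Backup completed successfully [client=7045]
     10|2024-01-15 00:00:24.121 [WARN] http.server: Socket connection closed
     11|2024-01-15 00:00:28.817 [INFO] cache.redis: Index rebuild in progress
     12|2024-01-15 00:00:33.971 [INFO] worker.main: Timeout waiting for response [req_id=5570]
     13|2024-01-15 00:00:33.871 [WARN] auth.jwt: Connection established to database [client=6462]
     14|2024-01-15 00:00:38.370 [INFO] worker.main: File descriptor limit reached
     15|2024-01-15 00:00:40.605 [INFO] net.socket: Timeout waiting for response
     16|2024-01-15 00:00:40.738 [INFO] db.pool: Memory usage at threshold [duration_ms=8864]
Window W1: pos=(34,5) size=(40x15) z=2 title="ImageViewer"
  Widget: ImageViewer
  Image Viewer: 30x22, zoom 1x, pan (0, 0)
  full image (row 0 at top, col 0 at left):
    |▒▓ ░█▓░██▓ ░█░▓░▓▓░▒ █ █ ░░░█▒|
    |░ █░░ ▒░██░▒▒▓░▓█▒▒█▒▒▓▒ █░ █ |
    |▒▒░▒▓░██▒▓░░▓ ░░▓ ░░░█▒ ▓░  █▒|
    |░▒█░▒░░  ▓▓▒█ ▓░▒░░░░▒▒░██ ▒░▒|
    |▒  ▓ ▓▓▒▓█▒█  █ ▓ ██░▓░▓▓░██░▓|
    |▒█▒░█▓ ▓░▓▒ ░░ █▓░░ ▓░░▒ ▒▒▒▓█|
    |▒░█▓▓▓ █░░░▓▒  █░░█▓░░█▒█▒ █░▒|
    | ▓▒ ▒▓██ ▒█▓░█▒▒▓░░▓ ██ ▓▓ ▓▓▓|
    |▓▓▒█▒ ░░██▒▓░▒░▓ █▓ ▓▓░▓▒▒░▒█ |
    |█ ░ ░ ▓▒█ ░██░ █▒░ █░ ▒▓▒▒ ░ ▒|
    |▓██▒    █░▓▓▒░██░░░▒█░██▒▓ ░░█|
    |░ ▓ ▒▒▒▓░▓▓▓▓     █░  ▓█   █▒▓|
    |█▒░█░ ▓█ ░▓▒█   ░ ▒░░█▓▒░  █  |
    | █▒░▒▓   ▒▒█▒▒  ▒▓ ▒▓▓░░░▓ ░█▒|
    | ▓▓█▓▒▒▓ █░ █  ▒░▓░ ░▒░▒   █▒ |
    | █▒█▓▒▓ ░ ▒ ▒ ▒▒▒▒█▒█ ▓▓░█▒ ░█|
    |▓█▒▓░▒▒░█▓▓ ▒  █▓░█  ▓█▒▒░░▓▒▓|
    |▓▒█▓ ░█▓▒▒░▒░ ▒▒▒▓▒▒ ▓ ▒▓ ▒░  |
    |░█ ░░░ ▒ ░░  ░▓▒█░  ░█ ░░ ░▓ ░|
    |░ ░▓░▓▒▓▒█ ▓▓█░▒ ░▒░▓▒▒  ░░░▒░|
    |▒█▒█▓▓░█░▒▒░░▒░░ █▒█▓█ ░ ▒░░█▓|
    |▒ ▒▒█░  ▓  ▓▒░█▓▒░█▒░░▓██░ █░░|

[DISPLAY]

                                             
                                             
       ┏━━━━━━━━━━━━━━━━━━━━━━━━━━━━━━━━━━━━━
┏━━━━━━┃ ImageViewer                         
┃ FileE┠─────────────────────────────────────
┠──────┃▒▓ ░█▓░██▓ ░█░▓░▓▓░▒ █ █ ░░░█▒       
┃█024-0┃░ █░░ ▒░██░▒▒▓░▓█▒▒█▒▒▓▒ █░ █        
┃2024-0┃▒▒░▒▓░██▒▓░░▓ ░░▓ ░░░█▒ ▓░  █▒       
┃2024-0┃░▒█░▒░░  ▓▓▒█ ▓░▒░░░░▒▒░██ ▒░▒       
┃2024-0┃▒  ▓ ▓▓▒▓█▒█  █ ▓ ██░▓░▓▓░██░▓       
┃2024-0┃▒█▒░█▓ ▓░▓▒ ░░ █▓░░ ▓░░▒ ▒▒▒▓█       
┃2024-0┃▒░█▓▓▓ █░░░▓▒  █░░█▓░░█▒█▒ █░▒       
┃2024-0┃ ▓▒ ▒▓██ ▒█▓░█▒▒▓░░▓ ██ ▓▓ ▓▓▓       
┃2024-0┃▓▓▒█▒ ░░██▒▓░▒░▓ █▓ ▓▓░▓▒▒░▒█        
┃2024-0┃█ ░ ░ ▓▒█ ░██░ █▒░ █░ ▒▓▒▒ ░ ▒       
┃2024-0┃▓██▒    █░▓▓▒░██░░░▒█░██▒▓ ░░█       
┃2024-0┗━━━━━━━━━━━━━━━━━━━━━━━━━━━━━━━━━━━━━
┃2024-01-15 00:00:33.971░┃                   
┃2024-01-15 00:00:33.871▼┃                   


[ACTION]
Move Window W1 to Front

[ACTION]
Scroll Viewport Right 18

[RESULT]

                                             
                                             
     ┏━━━━━━━━━━━━━━━━━━━━━━━━━━━━━━━━━━━━━━┓
━━━━━┃ ImageViewer                          ┃
FileE┠──────────────────────────────────────┨
─────┃▒▓ ░█▓░██▓ ░█░▓░▓▓░▒ █ █ ░░░█▒        ┃
024-0┃░ █░░ ▒░██░▒▒▓░▓█▒▒█▒▒▓▒ █░ █         ┃
024-0┃▒▒░▒▓░██▒▓░░▓ ░░▓ ░░░█▒ ▓░  █▒        ┃
024-0┃░▒█░▒░░  ▓▓▒█ ▓░▒░░░░▒▒░██ ▒░▒        ┃
024-0┃▒  ▓ ▓▓▒▓█▒█  █ ▓ ██░▓░▓▓░██░▓        ┃
024-0┃▒█▒░█▓ ▓░▓▒ ░░ █▓░░ ▓░░▒ ▒▒▒▓█        ┃
024-0┃▒░█▓▓▓ █░░░▓▒  █░░█▓░░█▒█▒ █░▒        ┃
024-0┃ ▓▒ ▒▓██ ▒█▓░█▒▒▓░░▓ ██ ▓▓ ▓▓▓        ┃
024-0┃▓▓▒█▒ ░░██▒▓░▒░▓ █▓ ▓▓░▓▒▒░▒█         ┃
024-0┃█ ░ ░ ▓▒█ ░██░ █▒░ █░ ▒▓▒▒ ░ ▒        ┃
024-0┃▓██▒    █░▓▓▒░██░░░▒█░██▒▓ ░░█        ┃
024-0┗━━━━━━━━━━━━━━━━━━━━━━━━━━━━━━━━━━━━━━┛
024-01-15 00:00:33.971░┃                     
024-01-15 00:00:33.871▼┃                     


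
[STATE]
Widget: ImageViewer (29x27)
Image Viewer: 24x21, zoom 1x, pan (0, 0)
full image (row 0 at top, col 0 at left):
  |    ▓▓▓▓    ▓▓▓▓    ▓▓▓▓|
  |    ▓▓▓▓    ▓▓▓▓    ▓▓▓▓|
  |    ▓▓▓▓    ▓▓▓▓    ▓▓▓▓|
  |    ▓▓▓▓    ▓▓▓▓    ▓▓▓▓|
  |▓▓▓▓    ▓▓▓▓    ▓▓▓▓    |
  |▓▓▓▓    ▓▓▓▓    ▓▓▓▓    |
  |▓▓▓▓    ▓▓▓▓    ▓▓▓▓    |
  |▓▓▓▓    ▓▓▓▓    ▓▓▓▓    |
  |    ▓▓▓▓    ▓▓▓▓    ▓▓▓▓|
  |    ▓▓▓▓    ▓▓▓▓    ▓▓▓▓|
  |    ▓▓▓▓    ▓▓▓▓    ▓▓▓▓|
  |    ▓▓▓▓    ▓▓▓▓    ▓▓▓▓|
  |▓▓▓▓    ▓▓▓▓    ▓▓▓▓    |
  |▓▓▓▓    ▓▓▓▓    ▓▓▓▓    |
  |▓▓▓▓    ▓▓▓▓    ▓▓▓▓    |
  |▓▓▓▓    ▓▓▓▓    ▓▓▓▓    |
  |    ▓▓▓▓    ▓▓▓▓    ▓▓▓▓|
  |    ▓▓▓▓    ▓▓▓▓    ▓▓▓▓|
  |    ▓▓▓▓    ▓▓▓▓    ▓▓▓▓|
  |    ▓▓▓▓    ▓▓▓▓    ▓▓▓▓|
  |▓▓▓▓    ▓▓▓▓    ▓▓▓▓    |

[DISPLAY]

    ▓▓▓▓    ▓▓▓▓    ▓▓▓▓     
    ▓▓▓▓    ▓▓▓▓    ▓▓▓▓     
    ▓▓▓▓    ▓▓▓▓    ▓▓▓▓     
    ▓▓▓▓    ▓▓▓▓    ▓▓▓▓     
▓▓▓▓    ▓▓▓▓    ▓▓▓▓         
▓▓▓▓    ▓▓▓▓    ▓▓▓▓         
▓▓▓▓    ▓▓▓▓    ▓▓▓▓         
▓▓▓▓    ▓▓▓▓    ▓▓▓▓         
    ▓▓▓▓    ▓▓▓▓    ▓▓▓▓     
    ▓▓▓▓    ▓▓▓▓    ▓▓▓▓     
    ▓▓▓▓    ▓▓▓▓    ▓▓▓▓     
    ▓▓▓▓    ▓▓▓▓    ▓▓▓▓     
▓▓▓▓    ▓▓▓▓    ▓▓▓▓         
▓▓▓▓    ▓▓▓▓    ▓▓▓▓         
▓▓▓▓    ▓▓▓▓    ▓▓▓▓         
▓▓▓▓    ▓▓▓▓    ▓▓▓▓         
    ▓▓▓▓    ▓▓▓▓    ▓▓▓▓     
    ▓▓▓▓    ▓▓▓▓    ▓▓▓▓     
    ▓▓▓▓    ▓▓▓▓    ▓▓▓▓     
    ▓▓▓▓    ▓▓▓▓    ▓▓▓▓     
▓▓▓▓    ▓▓▓▓    ▓▓▓▓         
                             
                             
                             
                             
                             
                             


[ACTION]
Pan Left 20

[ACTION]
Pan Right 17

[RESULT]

   ▓▓▓▓                      
   ▓▓▓▓                      
   ▓▓▓▓                      
   ▓▓▓▓                      
▓▓▓                          
▓▓▓                          
▓▓▓                          
▓▓▓                          
   ▓▓▓▓                      
   ▓▓▓▓                      
   ▓▓▓▓                      
   ▓▓▓▓                      
▓▓▓                          
▓▓▓                          
▓▓▓                          
▓▓▓                          
   ▓▓▓▓                      
   ▓▓▓▓                      
   ▓▓▓▓                      
   ▓▓▓▓                      
▓▓▓                          
                             
                             
                             
                             
                             
                             


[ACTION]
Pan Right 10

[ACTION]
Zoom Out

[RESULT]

                             
                             
                             
                             
                             
                             
                             
                             
                             
                             
                             
                             
                             
                             
                             
                             
                             
                             
                             
                             
                             
                             
                             
                             
                             
                             
                             


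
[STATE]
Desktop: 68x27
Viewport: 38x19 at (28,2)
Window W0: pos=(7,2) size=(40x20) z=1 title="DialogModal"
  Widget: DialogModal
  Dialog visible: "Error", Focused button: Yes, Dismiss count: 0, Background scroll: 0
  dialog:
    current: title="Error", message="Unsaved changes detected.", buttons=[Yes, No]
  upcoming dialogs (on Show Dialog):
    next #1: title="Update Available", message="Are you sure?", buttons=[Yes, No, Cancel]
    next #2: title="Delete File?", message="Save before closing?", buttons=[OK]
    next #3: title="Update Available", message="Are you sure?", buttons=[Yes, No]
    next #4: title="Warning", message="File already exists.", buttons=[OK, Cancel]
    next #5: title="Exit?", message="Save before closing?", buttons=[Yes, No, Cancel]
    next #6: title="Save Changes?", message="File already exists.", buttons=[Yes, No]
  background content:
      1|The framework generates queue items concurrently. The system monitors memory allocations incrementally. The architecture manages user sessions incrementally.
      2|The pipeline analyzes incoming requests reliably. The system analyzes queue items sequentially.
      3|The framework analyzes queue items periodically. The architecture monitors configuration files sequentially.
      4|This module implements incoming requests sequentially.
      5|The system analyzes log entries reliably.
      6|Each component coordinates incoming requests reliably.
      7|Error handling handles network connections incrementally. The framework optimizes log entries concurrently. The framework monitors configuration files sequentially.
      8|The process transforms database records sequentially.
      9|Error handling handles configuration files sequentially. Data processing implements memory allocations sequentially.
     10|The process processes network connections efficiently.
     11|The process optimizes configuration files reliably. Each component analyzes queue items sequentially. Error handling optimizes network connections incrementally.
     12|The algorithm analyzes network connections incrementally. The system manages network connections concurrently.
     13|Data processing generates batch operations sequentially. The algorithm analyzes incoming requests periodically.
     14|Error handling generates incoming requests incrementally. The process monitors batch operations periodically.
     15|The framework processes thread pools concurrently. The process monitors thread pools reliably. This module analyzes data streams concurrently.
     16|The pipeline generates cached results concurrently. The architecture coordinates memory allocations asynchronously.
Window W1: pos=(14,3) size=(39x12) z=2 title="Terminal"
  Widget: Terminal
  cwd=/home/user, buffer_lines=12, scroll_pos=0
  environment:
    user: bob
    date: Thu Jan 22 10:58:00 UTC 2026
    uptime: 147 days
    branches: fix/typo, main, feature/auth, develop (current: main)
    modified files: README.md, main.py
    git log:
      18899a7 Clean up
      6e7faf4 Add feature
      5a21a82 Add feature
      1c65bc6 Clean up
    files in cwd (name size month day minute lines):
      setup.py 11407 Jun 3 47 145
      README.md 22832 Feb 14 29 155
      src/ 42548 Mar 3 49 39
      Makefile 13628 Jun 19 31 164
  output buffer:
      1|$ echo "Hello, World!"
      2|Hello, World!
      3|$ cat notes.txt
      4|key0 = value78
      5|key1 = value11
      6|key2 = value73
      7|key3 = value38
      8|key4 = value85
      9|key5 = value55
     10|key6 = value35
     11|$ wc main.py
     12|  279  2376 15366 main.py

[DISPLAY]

━━━━━━━━━━━━━━━━━━┓                   
━━━━━━━━━━━━━━━━━━━━━━━━┓             
                        ┃             
────────────────────────┨             
, World!"               ┃             
                        ┃             
xt                      ┃             
8                       ┃             
1                       ┃             
3                       ┃             
8                       ┃             
5                       ┃             
━━━━━━━━━━━━━━━━━━━━━━━━┛             
s configuration fi┃                   
es network connect┃                   
rates batch operat┃                   
ates incoming requ┃                   
ses thread pools c┃                   
es cached results ┃                   


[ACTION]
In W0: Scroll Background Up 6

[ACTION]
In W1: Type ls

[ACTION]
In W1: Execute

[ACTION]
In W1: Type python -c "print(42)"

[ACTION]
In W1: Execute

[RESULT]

━━━━━━━━━━━━━━━━━━┓                   
━━━━━━━━━━━━━━━━━━━━━━━━┓             
                        ┃             
────────────────────────┨             
5                       ┃             
                        ┃             
5366 main.py            ┃             
                        ┃             
DME.md  src/  Makefile  ┃             
print(42)"              ┃             
                        ┃             
                        ┃             
━━━━━━━━━━━━━━━━━━━━━━━━┛             
s configuration fi┃                   
es network connect┃                   
rates batch operat┃                   
ates incoming requ┃                   
ses thread pools c┃                   
es cached results ┃                   


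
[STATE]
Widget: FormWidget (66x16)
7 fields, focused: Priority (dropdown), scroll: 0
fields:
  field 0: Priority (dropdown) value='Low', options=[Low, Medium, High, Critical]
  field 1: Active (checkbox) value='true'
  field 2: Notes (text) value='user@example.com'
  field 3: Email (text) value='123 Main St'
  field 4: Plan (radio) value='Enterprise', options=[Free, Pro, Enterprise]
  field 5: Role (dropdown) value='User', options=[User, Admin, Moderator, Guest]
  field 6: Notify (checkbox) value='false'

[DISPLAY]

> Priority:   [Low                                              ▼]
  Active:     [x]                                                 
  Notes:      [user@example.com                                  ]
  Email:      [123 Main St                                       ]
  Plan:       ( ) Free  ( ) Pro  (●) Enterprise                   
  Role:       [User                                             ▼]
  Notify:     [ ]                                                 
                                                                  
                                                                  
                                                                  
                                                                  
                                                                  
                                                                  
                                                                  
                                                                  
                                                                  


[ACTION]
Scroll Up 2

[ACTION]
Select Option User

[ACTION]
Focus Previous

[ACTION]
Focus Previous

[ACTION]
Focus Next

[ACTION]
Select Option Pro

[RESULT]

  Priority:   [Low                                              ▼]
  Active:     [x]                                                 
  Notes:      [user@example.com                                  ]
  Email:      [123 Main St                                       ]
  Plan:       ( ) Free  ( ) Pro  (●) Enterprise                   
  Role:       [User                                             ▼]
> Notify:     [ ]                                                 
                                                                  
                                                                  
                                                                  
                                                                  
                                                                  
                                                                  
                                                                  
                                                                  
                                                                  


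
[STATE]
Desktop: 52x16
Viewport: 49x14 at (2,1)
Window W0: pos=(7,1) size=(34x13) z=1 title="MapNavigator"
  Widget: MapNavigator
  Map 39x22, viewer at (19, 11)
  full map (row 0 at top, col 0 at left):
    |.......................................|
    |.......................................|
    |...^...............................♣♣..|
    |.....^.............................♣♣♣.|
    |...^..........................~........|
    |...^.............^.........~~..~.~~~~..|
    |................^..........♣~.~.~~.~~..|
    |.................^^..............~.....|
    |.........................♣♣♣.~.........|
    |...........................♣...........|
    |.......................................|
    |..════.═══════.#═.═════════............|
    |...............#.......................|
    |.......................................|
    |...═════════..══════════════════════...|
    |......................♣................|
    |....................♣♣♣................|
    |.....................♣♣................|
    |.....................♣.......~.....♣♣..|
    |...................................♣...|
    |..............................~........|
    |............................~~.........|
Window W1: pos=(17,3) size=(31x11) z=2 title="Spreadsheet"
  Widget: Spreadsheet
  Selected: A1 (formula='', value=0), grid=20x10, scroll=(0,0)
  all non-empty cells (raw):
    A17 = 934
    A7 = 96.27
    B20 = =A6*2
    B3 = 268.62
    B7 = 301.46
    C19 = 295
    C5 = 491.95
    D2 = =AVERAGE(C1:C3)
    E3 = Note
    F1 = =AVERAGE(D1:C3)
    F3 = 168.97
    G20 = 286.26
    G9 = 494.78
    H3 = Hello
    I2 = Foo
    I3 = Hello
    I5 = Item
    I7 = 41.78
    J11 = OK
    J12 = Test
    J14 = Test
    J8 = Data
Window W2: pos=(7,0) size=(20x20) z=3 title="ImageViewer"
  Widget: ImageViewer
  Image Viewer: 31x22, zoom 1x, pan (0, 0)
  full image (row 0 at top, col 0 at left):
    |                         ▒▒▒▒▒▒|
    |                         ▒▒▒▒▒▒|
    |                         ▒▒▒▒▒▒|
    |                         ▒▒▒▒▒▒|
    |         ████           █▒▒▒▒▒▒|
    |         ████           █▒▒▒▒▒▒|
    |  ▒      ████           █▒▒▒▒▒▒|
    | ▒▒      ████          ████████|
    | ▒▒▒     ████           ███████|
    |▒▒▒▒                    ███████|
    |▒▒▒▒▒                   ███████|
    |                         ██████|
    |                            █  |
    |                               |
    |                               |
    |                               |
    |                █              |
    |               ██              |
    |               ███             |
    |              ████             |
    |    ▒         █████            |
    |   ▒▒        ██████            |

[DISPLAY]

     ┃ ImageViewer      ┃━━━━━━━━━━━━━┓          
     ┠──────────────────┨             ┃          
     ┃                  ┃━━━━━━━━━━━━━━━━━━━━┓   
     ┃                  ┃eet                 ┃   
     ┃                  ┃────────────────────┨   
     ┃                  ┃                    ┃   
     ┃         ████     ┃      B       C     ┃   
     ┃         ████     ┃--------------------┃   
     ┃  ▒      ████     ┃[0]       0       0 ┃   
     ┃ ▒▒      ████     ┃  0       0       0 ┃   
     ┃ ▒▒▒     ████     ┃  0  268.62       0 ┃   
     ┃▒▒▒▒              ┃  0       0       0 ┃   
     ┃▒▒▒▒▒             ┃━━━━━━━━━━━━━━━━━━━━┛   
     ┃                  ┃                        


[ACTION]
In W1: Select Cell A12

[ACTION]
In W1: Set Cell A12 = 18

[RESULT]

     ┃ ImageViewer      ┃━━━━━━━━━━━━━┓          
     ┠──────────────────┨             ┃          
     ┃                  ┃━━━━━━━━━━━━━━━━━━━━┓   
     ┃                  ┃eet                 ┃   
     ┃                  ┃────────────────────┨   
     ┃                  ┃                    ┃   
     ┃         ████     ┃      B       C     ┃   
     ┃         ████     ┃--------------------┃   
     ┃  ▒      ████     ┃  0       0       0 ┃   
     ┃ ▒▒      ████     ┃  0       0       0 ┃   
     ┃ ▒▒▒     ████     ┃  0  268.62       0 ┃   
     ┃▒▒▒▒              ┃  0       0       0 ┃   
     ┃▒▒▒▒▒             ┃━━━━━━━━━━━━━━━━━━━━┛   
     ┃                  ┃                        


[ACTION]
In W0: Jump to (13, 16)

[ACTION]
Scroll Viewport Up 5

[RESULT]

     ┏━━━━━━━━━━━━━━━━━━┓                        
     ┃ ImageViewer      ┃━━━━━━━━━━━━━┓          
     ┠──────────────────┨             ┃          
     ┃                  ┃━━━━━━━━━━━━━━━━━━━━┓   
     ┃                  ┃eet                 ┃   
     ┃                  ┃────────────────────┨   
     ┃                  ┃                    ┃   
     ┃         ████     ┃      B       C     ┃   
     ┃         ████     ┃--------------------┃   
     ┃  ▒      ████     ┃  0       0       0 ┃   
     ┃ ▒▒      ████     ┃  0       0       0 ┃   
     ┃ ▒▒▒     ████     ┃  0  268.62       0 ┃   
     ┃▒▒▒▒              ┃  0       0       0 ┃   
     ┃▒▒▒▒▒             ┃━━━━━━━━━━━━━━━━━━━━┛   


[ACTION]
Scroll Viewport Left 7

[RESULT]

       ┏━━━━━━━━━━━━━━━━━━┓                      
       ┃ ImageViewer      ┃━━━━━━━━━━━━━┓        
       ┠──────────────────┨             ┃        
       ┃                  ┃━━━━━━━━━━━━━━━━━━━━┓ 
       ┃                  ┃eet                 ┃ 
       ┃                  ┃────────────────────┨ 
       ┃                  ┃                    ┃ 
       ┃         ████     ┃      B       C     ┃ 
       ┃         ████     ┃--------------------┃ 
       ┃  ▒      ████     ┃  0       0       0 ┃ 
       ┃ ▒▒      ████     ┃  0       0       0 ┃ 
       ┃ ▒▒▒     ████     ┃  0  268.62       0 ┃ 
       ┃▒▒▒▒              ┃  0       0       0 ┃ 
       ┃▒▒▒▒▒             ┃━━━━━━━━━━━━━━━━━━━━┛ 


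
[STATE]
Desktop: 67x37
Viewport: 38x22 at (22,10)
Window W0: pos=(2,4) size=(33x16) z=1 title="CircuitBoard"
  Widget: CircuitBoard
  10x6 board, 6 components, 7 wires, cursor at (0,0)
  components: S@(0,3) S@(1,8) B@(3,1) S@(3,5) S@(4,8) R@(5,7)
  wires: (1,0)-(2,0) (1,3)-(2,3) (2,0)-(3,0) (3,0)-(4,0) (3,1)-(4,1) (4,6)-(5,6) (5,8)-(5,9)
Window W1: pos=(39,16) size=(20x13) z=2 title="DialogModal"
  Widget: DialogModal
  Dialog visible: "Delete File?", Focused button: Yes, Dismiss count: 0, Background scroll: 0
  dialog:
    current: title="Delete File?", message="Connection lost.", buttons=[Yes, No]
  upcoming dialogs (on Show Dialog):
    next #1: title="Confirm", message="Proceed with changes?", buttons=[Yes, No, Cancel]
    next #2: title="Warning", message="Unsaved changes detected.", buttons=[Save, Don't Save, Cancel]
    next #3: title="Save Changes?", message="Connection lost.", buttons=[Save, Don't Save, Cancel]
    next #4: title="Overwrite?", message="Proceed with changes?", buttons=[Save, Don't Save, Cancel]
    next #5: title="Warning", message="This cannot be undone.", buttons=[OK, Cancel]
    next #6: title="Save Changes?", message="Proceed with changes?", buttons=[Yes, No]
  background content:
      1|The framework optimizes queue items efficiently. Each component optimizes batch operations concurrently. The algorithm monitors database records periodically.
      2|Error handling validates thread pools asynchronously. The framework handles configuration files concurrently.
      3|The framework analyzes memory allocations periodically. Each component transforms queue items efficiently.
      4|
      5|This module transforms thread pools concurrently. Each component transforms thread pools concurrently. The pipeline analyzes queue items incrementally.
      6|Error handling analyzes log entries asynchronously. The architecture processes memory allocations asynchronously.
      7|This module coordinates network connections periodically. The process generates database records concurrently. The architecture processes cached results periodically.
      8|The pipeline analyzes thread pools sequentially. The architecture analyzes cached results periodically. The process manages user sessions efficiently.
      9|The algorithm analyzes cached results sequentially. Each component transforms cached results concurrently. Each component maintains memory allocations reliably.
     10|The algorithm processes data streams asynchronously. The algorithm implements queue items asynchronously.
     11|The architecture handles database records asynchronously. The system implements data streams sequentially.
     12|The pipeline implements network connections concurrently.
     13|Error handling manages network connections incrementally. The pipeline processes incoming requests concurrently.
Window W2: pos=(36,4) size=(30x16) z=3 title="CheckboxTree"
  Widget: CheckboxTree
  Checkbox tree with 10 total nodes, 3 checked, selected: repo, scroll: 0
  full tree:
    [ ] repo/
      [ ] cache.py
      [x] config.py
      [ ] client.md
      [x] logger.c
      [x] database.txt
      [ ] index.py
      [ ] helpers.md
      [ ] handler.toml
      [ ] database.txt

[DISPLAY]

            ┃ ┃   [ ] client.md       
            ┃ ┃   [x] logger.c        
            ┃ ┃   [x] database.txt    
            ┃ ┃   [ ] index.py        
     S      ┃ ┃   [ ] helpers.md      
            ┃ ┃   [ ] handler.toml    
         ·  ┃ ┃   [ ] database.txt    
         │  ┃ ┃                       
         ·  ┃ ┃                       
━━━━━━━━━━━━┛ ┗━━━━━━━━━━━━━━━━━━━━━━━
                 ┃Error handling val┃ 
                 ┃Th┌────────────┐al┃ 
                 ┃  │Delete File?│  ┃ 
                 ┃Th│Connection l│sf┃ 
                 ┃Er│ [Yes]  No  │na┃ 
                 ┃Th└────────────┘di┃ 
                 ┃The pipeline analy┃ 
                 ┃The algorithm anal┃ 
                 ┗━━━━━━━━━━━━━━━━━━┛ 
                                      
                                      
                                      


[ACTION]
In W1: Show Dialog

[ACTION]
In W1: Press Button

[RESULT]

            ┃ ┃   [ ] client.md       
            ┃ ┃   [x] logger.c        
            ┃ ┃   [x] database.txt    
            ┃ ┃   [ ] index.py        
     S      ┃ ┃   [ ] helpers.md      
            ┃ ┃   [ ] handler.toml    
         ·  ┃ ┃   [ ] database.txt    
         │  ┃ ┃                       
         ·  ┃ ┃                       
━━━━━━━━━━━━┛ ┗━━━━━━━━━━━━━━━━━━━━━━━
                 ┃Error handling val┃ 
                 ┃The framework anal┃ 
                 ┃                  ┃ 
                 ┃This module transf┃ 
                 ┃Error handling ana┃ 
                 ┃This module coordi┃ 
                 ┃The pipeline analy┃ 
                 ┃The algorithm anal┃ 
                 ┗━━━━━━━━━━━━━━━━━━┛ 
                                      
                                      
                                      


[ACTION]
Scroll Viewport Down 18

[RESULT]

            ┃ ┃   [ ] handler.toml    
         ·  ┃ ┃   [ ] database.txt    
         │  ┃ ┃                       
         ·  ┃ ┃                       
━━━━━━━━━━━━┛ ┗━━━━━━━━━━━━━━━━━━━━━━━
                 ┃Error handling val┃ 
                 ┃The framework anal┃ 
                 ┃                  ┃ 
                 ┃This module transf┃ 
                 ┃Error handling ana┃ 
                 ┃This module coordi┃ 
                 ┃The pipeline analy┃ 
                 ┃The algorithm anal┃ 
                 ┗━━━━━━━━━━━━━━━━━━┛ 
                                      
                                      
                                      
                                      
                                      
                                      
                                      
                                      


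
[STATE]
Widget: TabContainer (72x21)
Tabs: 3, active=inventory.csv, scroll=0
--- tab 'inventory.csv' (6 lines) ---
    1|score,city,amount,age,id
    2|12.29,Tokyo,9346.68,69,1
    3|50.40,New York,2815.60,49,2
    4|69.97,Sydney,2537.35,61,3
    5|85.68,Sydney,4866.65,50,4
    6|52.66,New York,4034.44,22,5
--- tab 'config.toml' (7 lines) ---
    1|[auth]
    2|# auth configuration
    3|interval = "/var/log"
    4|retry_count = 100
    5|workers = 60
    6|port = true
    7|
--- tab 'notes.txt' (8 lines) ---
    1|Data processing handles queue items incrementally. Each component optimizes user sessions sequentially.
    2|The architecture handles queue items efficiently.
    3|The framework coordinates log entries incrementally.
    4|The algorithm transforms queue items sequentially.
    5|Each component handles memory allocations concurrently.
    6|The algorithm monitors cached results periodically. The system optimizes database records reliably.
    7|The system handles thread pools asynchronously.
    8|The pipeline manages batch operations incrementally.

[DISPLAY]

[inventory.csv]│ config.toml │ notes.txt                                
────────────────────────────────────────────────────────────────────────
score,city,amount,age,id                                                
12.29,Tokyo,9346.68,69,1                                                
50.40,New York,2815.60,49,2                                             
69.97,Sydney,2537.35,61,3                                               
85.68,Sydney,4866.65,50,4                                               
52.66,New York,4034.44,22,5                                             
                                                                        
                                                                        
                                                                        
                                                                        
                                                                        
                                                                        
                                                                        
                                                                        
                                                                        
                                                                        
                                                                        
                                                                        
                                                                        


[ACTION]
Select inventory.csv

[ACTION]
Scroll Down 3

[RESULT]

[inventory.csv]│ config.toml │ notes.txt                                
────────────────────────────────────────────────────────────────────────
69.97,Sydney,2537.35,61,3                                               
85.68,Sydney,4866.65,50,4                                               
52.66,New York,4034.44,22,5                                             
                                                                        
                                                                        
                                                                        
                                                                        
                                                                        
                                                                        
                                                                        
                                                                        
                                                                        
                                                                        
                                                                        
                                                                        
                                                                        
                                                                        
                                                                        
                                                                        


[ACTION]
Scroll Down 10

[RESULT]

[inventory.csv]│ config.toml │ notes.txt                                
────────────────────────────────────────────────────────────────────────
52.66,New York,4034.44,22,5                                             
                                                                        
                                                                        
                                                                        
                                                                        
                                                                        
                                                                        
                                                                        
                                                                        
                                                                        
                                                                        
                                                                        
                                                                        
                                                                        
                                                                        
                                                                        
                                                                        
                                                                        
                                                                        


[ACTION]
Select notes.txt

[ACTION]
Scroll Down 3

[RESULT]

 inventory.csv │ config.toml │[notes.txt]                               
────────────────────────────────────────────────────────────────────────
The algorithm transforms queue items sequentially.                      
Each component handles memory allocations concurrently.                 
The algorithm monitors cached results periodically. The system optimizes
The system handles thread pools asynchronously.                         
The pipeline manages batch operations incrementally.                    
                                                                        
                                                                        
                                                                        
                                                                        
                                                                        
                                                                        
                                                                        
                                                                        
                                                                        
                                                                        
                                                                        
                                                                        
                                                                        
                                                                        
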